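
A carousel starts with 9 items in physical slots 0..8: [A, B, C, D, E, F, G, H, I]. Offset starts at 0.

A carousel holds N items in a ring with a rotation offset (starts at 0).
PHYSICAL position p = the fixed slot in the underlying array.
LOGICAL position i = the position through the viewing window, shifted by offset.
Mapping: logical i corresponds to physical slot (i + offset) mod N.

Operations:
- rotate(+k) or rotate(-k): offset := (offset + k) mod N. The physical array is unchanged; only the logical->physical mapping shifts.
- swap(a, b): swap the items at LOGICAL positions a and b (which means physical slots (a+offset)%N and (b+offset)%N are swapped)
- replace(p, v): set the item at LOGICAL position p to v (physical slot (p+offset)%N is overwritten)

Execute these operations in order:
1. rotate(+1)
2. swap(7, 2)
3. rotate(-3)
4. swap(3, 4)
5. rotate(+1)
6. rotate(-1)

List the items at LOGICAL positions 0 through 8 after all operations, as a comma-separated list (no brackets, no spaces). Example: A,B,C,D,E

Answer: H,D,A,C,B,I,E,F,G

Derivation:
After op 1 (rotate(+1)): offset=1, physical=[A,B,C,D,E,F,G,H,I], logical=[B,C,D,E,F,G,H,I,A]
After op 2 (swap(7, 2)): offset=1, physical=[A,B,C,I,E,F,G,H,D], logical=[B,C,I,E,F,G,H,D,A]
After op 3 (rotate(-3)): offset=7, physical=[A,B,C,I,E,F,G,H,D], logical=[H,D,A,B,C,I,E,F,G]
After op 4 (swap(3, 4)): offset=7, physical=[A,C,B,I,E,F,G,H,D], logical=[H,D,A,C,B,I,E,F,G]
After op 5 (rotate(+1)): offset=8, physical=[A,C,B,I,E,F,G,H,D], logical=[D,A,C,B,I,E,F,G,H]
After op 6 (rotate(-1)): offset=7, physical=[A,C,B,I,E,F,G,H,D], logical=[H,D,A,C,B,I,E,F,G]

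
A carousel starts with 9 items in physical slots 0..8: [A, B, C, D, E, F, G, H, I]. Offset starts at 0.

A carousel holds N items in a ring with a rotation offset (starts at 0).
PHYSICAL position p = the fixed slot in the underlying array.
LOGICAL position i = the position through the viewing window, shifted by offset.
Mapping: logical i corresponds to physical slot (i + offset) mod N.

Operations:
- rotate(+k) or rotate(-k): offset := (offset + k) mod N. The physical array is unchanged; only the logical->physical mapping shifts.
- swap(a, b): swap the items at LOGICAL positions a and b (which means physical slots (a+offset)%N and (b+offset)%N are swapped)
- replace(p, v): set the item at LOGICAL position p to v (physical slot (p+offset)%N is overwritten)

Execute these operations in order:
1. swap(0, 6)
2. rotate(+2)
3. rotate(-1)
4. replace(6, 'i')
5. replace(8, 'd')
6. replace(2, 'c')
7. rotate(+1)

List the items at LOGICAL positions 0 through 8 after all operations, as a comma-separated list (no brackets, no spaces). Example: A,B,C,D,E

After op 1 (swap(0, 6)): offset=0, physical=[G,B,C,D,E,F,A,H,I], logical=[G,B,C,D,E,F,A,H,I]
After op 2 (rotate(+2)): offset=2, physical=[G,B,C,D,E,F,A,H,I], logical=[C,D,E,F,A,H,I,G,B]
After op 3 (rotate(-1)): offset=1, physical=[G,B,C,D,E,F,A,H,I], logical=[B,C,D,E,F,A,H,I,G]
After op 4 (replace(6, 'i')): offset=1, physical=[G,B,C,D,E,F,A,i,I], logical=[B,C,D,E,F,A,i,I,G]
After op 5 (replace(8, 'd')): offset=1, physical=[d,B,C,D,E,F,A,i,I], logical=[B,C,D,E,F,A,i,I,d]
After op 6 (replace(2, 'c')): offset=1, physical=[d,B,C,c,E,F,A,i,I], logical=[B,C,c,E,F,A,i,I,d]
After op 7 (rotate(+1)): offset=2, physical=[d,B,C,c,E,F,A,i,I], logical=[C,c,E,F,A,i,I,d,B]

Answer: C,c,E,F,A,i,I,d,B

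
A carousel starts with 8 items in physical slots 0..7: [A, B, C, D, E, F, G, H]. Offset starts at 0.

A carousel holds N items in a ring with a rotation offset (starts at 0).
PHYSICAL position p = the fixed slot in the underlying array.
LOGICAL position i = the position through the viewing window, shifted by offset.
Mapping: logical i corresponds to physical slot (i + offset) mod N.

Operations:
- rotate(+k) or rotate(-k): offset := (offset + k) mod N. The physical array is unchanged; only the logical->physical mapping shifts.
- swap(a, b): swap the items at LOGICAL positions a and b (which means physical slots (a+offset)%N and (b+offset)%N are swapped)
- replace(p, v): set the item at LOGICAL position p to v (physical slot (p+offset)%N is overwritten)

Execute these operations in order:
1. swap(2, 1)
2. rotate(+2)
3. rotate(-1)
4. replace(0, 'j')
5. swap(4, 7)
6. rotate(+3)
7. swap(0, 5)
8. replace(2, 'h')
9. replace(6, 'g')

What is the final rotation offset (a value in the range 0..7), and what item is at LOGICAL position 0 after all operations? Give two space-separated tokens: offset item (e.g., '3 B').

After op 1 (swap(2, 1)): offset=0, physical=[A,C,B,D,E,F,G,H], logical=[A,C,B,D,E,F,G,H]
After op 2 (rotate(+2)): offset=2, physical=[A,C,B,D,E,F,G,H], logical=[B,D,E,F,G,H,A,C]
After op 3 (rotate(-1)): offset=1, physical=[A,C,B,D,E,F,G,H], logical=[C,B,D,E,F,G,H,A]
After op 4 (replace(0, 'j')): offset=1, physical=[A,j,B,D,E,F,G,H], logical=[j,B,D,E,F,G,H,A]
After op 5 (swap(4, 7)): offset=1, physical=[F,j,B,D,E,A,G,H], logical=[j,B,D,E,A,G,H,F]
After op 6 (rotate(+3)): offset=4, physical=[F,j,B,D,E,A,G,H], logical=[E,A,G,H,F,j,B,D]
After op 7 (swap(0, 5)): offset=4, physical=[F,E,B,D,j,A,G,H], logical=[j,A,G,H,F,E,B,D]
After op 8 (replace(2, 'h')): offset=4, physical=[F,E,B,D,j,A,h,H], logical=[j,A,h,H,F,E,B,D]
After op 9 (replace(6, 'g')): offset=4, physical=[F,E,g,D,j,A,h,H], logical=[j,A,h,H,F,E,g,D]

Answer: 4 j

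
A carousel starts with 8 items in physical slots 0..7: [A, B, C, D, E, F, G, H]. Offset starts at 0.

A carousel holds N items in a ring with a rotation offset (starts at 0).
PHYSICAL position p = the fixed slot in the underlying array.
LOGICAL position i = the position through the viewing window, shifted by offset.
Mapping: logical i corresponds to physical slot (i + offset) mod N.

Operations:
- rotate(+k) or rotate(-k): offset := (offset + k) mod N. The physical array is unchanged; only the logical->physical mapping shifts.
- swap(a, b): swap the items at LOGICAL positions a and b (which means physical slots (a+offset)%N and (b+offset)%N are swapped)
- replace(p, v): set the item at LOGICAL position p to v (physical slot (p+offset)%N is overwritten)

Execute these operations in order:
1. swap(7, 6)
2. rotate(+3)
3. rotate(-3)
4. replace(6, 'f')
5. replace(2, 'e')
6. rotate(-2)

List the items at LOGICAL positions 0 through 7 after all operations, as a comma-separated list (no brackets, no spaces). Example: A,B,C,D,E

Answer: f,G,A,B,e,D,E,F

Derivation:
After op 1 (swap(7, 6)): offset=0, physical=[A,B,C,D,E,F,H,G], logical=[A,B,C,D,E,F,H,G]
After op 2 (rotate(+3)): offset=3, physical=[A,B,C,D,E,F,H,G], logical=[D,E,F,H,G,A,B,C]
After op 3 (rotate(-3)): offset=0, physical=[A,B,C,D,E,F,H,G], logical=[A,B,C,D,E,F,H,G]
After op 4 (replace(6, 'f')): offset=0, physical=[A,B,C,D,E,F,f,G], logical=[A,B,C,D,E,F,f,G]
After op 5 (replace(2, 'e')): offset=0, physical=[A,B,e,D,E,F,f,G], logical=[A,B,e,D,E,F,f,G]
After op 6 (rotate(-2)): offset=6, physical=[A,B,e,D,E,F,f,G], logical=[f,G,A,B,e,D,E,F]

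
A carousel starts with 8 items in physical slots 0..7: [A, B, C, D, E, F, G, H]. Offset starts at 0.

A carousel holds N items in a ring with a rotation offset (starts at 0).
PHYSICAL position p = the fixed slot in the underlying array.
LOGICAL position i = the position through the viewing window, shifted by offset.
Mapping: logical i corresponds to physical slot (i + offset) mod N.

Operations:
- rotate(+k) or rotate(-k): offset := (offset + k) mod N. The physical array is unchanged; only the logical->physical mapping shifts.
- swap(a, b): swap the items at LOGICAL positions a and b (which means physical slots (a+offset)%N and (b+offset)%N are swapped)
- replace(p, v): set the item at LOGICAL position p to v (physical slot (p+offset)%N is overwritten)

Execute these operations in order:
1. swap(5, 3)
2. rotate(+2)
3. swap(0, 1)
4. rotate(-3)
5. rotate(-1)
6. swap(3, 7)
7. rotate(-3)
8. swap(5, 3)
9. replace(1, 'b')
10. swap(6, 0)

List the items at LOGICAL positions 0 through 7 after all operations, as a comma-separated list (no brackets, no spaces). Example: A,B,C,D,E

After op 1 (swap(5, 3)): offset=0, physical=[A,B,C,F,E,D,G,H], logical=[A,B,C,F,E,D,G,H]
After op 2 (rotate(+2)): offset=2, physical=[A,B,C,F,E,D,G,H], logical=[C,F,E,D,G,H,A,B]
After op 3 (swap(0, 1)): offset=2, physical=[A,B,F,C,E,D,G,H], logical=[F,C,E,D,G,H,A,B]
After op 4 (rotate(-3)): offset=7, physical=[A,B,F,C,E,D,G,H], logical=[H,A,B,F,C,E,D,G]
After op 5 (rotate(-1)): offset=6, physical=[A,B,F,C,E,D,G,H], logical=[G,H,A,B,F,C,E,D]
After op 6 (swap(3, 7)): offset=6, physical=[A,D,F,C,E,B,G,H], logical=[G,H,A,D,F,C,E,B]
After op 7 (rotate(-3)): offset=3, physical=[A,D,F,C,E,B,G,H], logical=[C,E,B,G,H,A,D,F]
After op 8 (swap(5, 3)): offset=3, physical=[G,D,F,C,E,B,A,H], logical=[C,E,B,A,H,G,D,F]
After op 9 (replace(1, 'b')): offset=3, physical=[G,D,F,C,b,B,A,H], logical=[C,b,B,A,H,G,D,F]
After op 10 (swap(6, 0)): offset=3, physical=[G,C,F,D,b,B,A,H], logical=[D,b,B,A,H,G,C,F]

Answer: D,b,B,A,H,G,C,F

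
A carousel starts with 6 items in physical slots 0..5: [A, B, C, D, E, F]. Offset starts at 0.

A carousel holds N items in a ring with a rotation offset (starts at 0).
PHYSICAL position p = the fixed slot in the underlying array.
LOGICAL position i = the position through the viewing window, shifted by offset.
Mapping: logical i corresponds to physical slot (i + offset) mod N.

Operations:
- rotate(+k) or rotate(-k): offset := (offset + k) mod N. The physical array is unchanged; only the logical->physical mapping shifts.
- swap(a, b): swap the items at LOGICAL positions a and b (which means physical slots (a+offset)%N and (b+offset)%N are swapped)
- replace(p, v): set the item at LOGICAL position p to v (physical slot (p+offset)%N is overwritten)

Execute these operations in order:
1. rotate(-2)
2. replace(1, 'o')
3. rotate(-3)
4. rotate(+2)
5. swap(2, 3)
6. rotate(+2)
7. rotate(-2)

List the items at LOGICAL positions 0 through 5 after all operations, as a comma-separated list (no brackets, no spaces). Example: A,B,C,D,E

Answer: D,E,A,o,B,C

Derivation:
After op 1 (rotate(-2)): offset=4, physical=[A,B,C,D,E,F], logical=[E,F,A,B,C,D]
After op 2 (replace(1, 'o')): offset=4, physical=[A,B,C,D,E,o], logical=[E,o,A,B,C,D]
After op 3 (rotate(-3)): offset=1, physical=[A,B,C,D,E,o], logical=[B,C,D,E,o,A]
After op 4 (rotate(+2)): offset=3, physical=[A,B,C,D,E,o], logical=[D,E,o,A,B,C]
After op 5 (swap(2, 3)): offset=3, physical=[o,B,C,D,E,A], logical=[D,E,A,o,B,C]
After op 6 (rotate(+2)): offset=5, physical=[o,B,C,D,E,A], logical=[A,o,B,C,D,E]
After op 7 (rotate(-2)): offset=3, physical=[o,B,C,D,E,A], logical=[D,E,A,o,B,C]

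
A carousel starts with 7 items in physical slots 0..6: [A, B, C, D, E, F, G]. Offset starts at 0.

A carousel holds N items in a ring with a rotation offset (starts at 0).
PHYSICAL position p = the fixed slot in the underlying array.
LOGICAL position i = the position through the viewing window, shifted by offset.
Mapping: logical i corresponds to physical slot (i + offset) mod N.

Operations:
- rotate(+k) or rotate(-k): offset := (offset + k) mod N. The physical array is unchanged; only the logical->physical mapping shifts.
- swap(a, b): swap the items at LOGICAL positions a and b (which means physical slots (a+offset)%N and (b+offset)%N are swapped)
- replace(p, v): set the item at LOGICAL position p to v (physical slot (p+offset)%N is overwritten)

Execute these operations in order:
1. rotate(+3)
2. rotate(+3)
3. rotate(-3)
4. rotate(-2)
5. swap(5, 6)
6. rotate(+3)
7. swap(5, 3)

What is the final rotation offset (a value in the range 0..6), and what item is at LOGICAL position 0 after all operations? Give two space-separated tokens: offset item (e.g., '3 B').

After op 1 (rotate(+3)): offset=3, physical=[A,B,C,D,E,F,G], logical=[D,E,F,G,A,B,C]
After op 2 (rotate(+3)): offset=6, physical=[A,B,C,D,E,F,G], logical=[G,A,B,C,D,E,F]
After op 3 (rotate(-3)): offset=3, physical=[A,B,C,D,E,F,G], logical=[D,E,F,G,A,B,C]
After op 4 (rotate(-2)): offset=1, physical=[A,B,C,D,E,F,G], logical=[B,C,D,E,F,G,A]
After op 5 (swap(5, 6)): offset=1, physical=[G,B,C,D,E,F,A], logical=[B,C,D,E,F,A,G]
After op 6 (rotate(+3)): offset=4, physical=[G,B,C,D,E,F,A], logical=[E,F,A,G,B,C,D]
After op 7 (swap(5, 3)): offset=4, physical=[C,B,G,D,E,F,A], logical=[E,F,A,C,B,G,D]

Answer: 4 E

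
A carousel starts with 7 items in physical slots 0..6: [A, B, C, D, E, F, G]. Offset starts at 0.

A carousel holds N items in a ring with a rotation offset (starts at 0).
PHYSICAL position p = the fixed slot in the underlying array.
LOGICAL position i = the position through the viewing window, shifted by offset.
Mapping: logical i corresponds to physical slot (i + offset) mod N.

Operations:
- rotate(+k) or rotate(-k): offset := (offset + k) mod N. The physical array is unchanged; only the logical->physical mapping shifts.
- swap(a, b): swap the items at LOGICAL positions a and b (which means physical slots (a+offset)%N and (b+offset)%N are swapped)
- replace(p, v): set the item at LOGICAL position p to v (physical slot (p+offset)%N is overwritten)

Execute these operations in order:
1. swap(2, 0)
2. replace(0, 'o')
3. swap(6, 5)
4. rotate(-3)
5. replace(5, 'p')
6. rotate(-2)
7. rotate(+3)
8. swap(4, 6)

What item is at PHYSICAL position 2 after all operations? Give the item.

After op 1 (swap(2, 0)): offset=0, physical=[C,B,A,D,E,F,G], logical=[C,B,A,D,E,F,G]
After op 2 (replace(0, 'o')): offset=0, physical=[o,B,A,D,E,F,G], logical=[o,B,A,D,E,F,G]
After op 3 (swap(6, 5)): offset=0, physical=[o,B,A,D,E,G,F], logical=[o,B,A,D,E,G,F]
After op 4 (rotate(-3)): offset=4, physical=[o,B,A,D,E,G,F], logical=[E,G,F,o,B,A,D]
After op 5 (replace(5, 'p')): offset=4, physical=[o,B,p,D,E,G,F], logical=[E,G,F,o,B,p,D]
After op 6 (rotate(-2)): offset=2, physical=[o,B,p,D,E,G,F], logical=[p,D,E,G,F,o,B]
After op 7 (rotate(+3)): offset=5, physical=[o,B,p,D,E,G,F], logical=[G,F,o,B,p,D,E]
After op 8 (swap(4, 6)): offset=5, physical=[o,B,E,D,p,G,F], logical=[G,F,o,B,E,D,p]

Answer: E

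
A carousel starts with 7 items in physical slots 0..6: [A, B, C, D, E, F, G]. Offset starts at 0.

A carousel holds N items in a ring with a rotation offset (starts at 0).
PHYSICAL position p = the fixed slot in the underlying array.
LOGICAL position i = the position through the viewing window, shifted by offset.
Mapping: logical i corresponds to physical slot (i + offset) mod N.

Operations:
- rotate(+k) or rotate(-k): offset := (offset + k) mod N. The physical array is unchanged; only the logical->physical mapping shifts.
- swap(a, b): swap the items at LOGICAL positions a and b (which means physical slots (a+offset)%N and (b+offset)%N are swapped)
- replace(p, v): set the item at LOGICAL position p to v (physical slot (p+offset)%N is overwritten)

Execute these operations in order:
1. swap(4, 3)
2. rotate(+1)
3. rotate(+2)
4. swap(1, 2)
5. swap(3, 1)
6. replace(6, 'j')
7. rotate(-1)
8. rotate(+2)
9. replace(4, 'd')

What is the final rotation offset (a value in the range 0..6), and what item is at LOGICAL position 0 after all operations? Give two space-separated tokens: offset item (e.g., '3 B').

After op 1 (swap(4, 3)): offset=0, physical=[A,B,C,E,D,F,G], logical=[A,B,C,E,D,F,G]
After op 2 (rotate(+1)): offset=1, physical=[A,B,C,E,D,F,G], logical=[B,C,E,D,F,G,A]
After op 3 (rotate(+2)): offset=3, physical=[A,B,C,E,D,F,G], logical=[E,D,F,G,A,B,C]
After op 4 (swap(1, 2)): offset=3, physical=[A,B,C,E,F,D,G], logical=[E,F,D,G,A,B,C]
After op 5 (swap(3, 1)): offset=3, physical=[A,B,C,E,G,D,F], logical=[E,G,D,F,A,B,C]
After op 6 (replace(6, 'j')): offset=3, physical=[A,B,j,E,G,D,F], logical=[E,G,D,F,A,B,j]
After op 7 (rotate(-1)): offset=2, physical=[A,B,j,E,G,D,F], logical=[j,E,G,D,F,A,B]
After op 8 (rotate(+2)): offset=4, physical=[A,B,j,E,G,D,F], logical=[G,D,F,A,B,j,E]
After op 9 (replace(4, 'd')): offset=4, physical=[A,d,j,E,G,D,F], logical=[G,D,F,A,d,j,E]

Answer: 4 G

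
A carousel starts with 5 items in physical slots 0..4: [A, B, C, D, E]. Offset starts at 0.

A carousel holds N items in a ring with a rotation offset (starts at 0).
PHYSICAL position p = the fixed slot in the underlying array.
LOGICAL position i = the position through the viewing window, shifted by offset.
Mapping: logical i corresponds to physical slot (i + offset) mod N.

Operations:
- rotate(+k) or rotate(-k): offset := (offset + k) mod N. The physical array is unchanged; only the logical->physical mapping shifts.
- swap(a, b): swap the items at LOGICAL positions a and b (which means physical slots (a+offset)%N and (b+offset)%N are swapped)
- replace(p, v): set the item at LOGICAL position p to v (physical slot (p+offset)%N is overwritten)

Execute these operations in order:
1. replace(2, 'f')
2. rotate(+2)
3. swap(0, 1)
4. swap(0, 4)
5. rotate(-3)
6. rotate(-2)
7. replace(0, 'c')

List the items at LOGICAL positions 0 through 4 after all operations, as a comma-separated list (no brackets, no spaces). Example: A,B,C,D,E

Answer: c,f,E,A,D

Derivation:
After op 1 (replace(2, 'f')): offset=0, physical=[A,B,f,D,E], logical=[A,B,f,D,E]
After op 2 (rotate(+2)): offset=2, physical=[A,B,f,D,E], logical=[f,D,E,A,B]
After op 3 (swap(0, 1)): offset=2, physical=[A,B,D,f,E], logical=[D,f,E,A,B]
After op 4 (swap(0, 4)): offset=2, physical=[A,D,B,f,E], logical=[B,f,E,A,D]
After op 5 (rotate(-3)): offset=4, physical=[A,D,B,f,E], logical=[E,A,D,B,f]
After op 6 (rotate(-2)): offset=2, physical=[A,D,B,f,E], logical=[B,f,E,A,D]
After op 7 (replace(0, 'c')): offset=2, physical=[A,D,c,f,E], logical=[c,f,E,A,D]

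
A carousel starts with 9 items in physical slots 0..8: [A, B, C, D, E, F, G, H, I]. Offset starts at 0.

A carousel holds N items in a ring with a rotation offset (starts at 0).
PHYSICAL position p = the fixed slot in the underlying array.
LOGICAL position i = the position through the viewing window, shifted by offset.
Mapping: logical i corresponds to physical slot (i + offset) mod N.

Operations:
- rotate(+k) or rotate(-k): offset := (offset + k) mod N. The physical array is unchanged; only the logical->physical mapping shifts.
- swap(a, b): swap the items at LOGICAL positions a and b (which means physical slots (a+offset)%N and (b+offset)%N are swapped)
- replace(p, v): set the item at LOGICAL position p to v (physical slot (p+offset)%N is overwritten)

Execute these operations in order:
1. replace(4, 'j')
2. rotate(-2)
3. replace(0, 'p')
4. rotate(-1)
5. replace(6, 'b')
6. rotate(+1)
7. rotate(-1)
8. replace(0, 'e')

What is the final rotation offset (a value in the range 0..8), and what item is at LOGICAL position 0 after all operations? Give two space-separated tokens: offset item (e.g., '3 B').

After op 1 (replace(4, 'j')): offset=0, physical=[A,B,C,D,j,F,G,H,I], logical=[A,B,C,D,j,F,G,H,I]
After op 2 (rotate(-2)): offset=7, physical=[A,B,C,D,j,F,G,H,I], logical=[H,I,A,B,C,D,j,F,G]
After op 3 (replace(0, 'p')): offset=7, physical=[A,B,C,D,j,F,G,p,I], logical=[p,I,A,B,C,D,j,F,G]
After op 4 (rotate(-1)): offset=6, physical=[A,B,C,D,j,F,G,p,I], logical=[G,p,I,A,B,C,D,j,F]
After op 5 (replace(6, 'b')): offset=6, physical=[A,B,C,b,j,F,G,p,I], logical=[G,p,I,A,B,C,b,j,F]
After op 6 (rotate(+1)): offset=7, physical=[A,B,C,b,j,F,G,p,I], logical=[p,I,A,B,C,b,j,F,G]
After op 7 (rotate(-1)): offset=6, physical=[A,B,C,b,j,F,G,p,I], logical=[G,p,I,A,B,C,b,j,F]
After op 8 (replace(0, 'e')): offset=6, physical=[A,B,C,b,j,F,e,p,I], logical=[e,p,I,A,B,C,b,j,F]

Answer: 6 e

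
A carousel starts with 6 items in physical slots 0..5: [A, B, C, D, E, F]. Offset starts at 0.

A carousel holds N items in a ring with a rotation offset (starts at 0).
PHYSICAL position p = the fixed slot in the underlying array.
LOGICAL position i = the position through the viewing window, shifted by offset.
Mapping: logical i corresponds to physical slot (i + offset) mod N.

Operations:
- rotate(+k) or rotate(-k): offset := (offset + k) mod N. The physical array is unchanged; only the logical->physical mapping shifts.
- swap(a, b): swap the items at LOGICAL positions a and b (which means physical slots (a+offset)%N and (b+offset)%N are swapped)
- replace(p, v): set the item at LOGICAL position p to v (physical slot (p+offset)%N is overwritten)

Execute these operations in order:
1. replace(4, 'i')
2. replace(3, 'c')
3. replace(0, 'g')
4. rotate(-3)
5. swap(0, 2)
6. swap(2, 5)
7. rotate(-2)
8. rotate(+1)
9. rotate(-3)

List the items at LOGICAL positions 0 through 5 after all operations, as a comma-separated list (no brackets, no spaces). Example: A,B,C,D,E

After op 1 (replace(4, 'i')): offset=0, physical=[A,B,C,D,i,F], logical=[A,B,C,D,i,F]
After op 2 (replace(3, 'c')): offset=0, physical=[A,B,C,c,i,F], logical=[A,B,C,c,i,F]
After op 3 (replace(0, 'g')): offset=0, physical=[g,B,C,c,i,F], logical=[g,B,C,c,i,F]
After op 4 (rotate(-3)): offset=3, physical=[g,B,C,c,i,F], logical=[c,i,F,g,B,C]
After op 5 (swap(0, 2)): offset=3, physical=[g,B,C,F,i,c], logical=[F,i,c,g,B,C]
After op 6 (swap(2, 5)): offset=3, physical=[g,B,c,F,i,C], logical=[F,i,C,g,B,c]
After op 7 (rotate(-2)): offset=1, physical=[g,B,c,F,i,C], logical=[B,c,F,i,C,g]
After op 8 (rotate(+1)): offset=2, physical=[g,B,c,F,i,C], logical=[c,F,i,C,g,B]
After op 9 (rotate(-3)): offset=5, physical=[g,B,c,F,i,C], logical=[C,g,B,c,F,i]

Answer: C,g,B,c,F,i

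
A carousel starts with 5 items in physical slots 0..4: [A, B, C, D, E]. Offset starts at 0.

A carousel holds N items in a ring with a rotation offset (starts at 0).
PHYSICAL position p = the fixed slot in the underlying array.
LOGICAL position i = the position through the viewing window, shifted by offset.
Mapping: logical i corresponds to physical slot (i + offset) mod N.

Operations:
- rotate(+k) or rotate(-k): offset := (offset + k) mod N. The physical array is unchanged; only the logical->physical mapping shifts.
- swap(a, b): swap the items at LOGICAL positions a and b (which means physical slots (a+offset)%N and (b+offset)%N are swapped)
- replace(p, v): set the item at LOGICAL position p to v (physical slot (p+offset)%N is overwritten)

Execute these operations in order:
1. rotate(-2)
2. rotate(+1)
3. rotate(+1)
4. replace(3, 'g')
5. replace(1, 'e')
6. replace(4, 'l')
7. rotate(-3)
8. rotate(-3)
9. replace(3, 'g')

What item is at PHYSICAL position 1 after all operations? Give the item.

Answer: e

Derivation:
After op 1 (rotate(-2)): offset=3, physical=[A,B,C,D,E], logical=[D,E,A,B,C]
After op 2 (rotate(+1)): offset=4, physical=[A,B,C,D,E], logical=[E,A,B,C,D]
After op 3 (rotate(+1)): offset=0, physical=[A,B,C,D,E], logical=[A,B,C,D,E]
After op 4 (replace(3, 'g')): offset=0, physical=[A,B,C,g,E], logical=[A,B,C,g,E]
After op 5 (replace(1, 'e')): offset=0, physical=[A,e,C,g,E], logical=[A,e,C,g,E]
After op 6 (replace(4, 'l')): offset=0, physical=[A,e,C,g,l], logical=[A,e,C,g,l]
After op 7 (rotate(-3)): offset=2, physical=[A,e,C,g,l], logical=[C,g,l,A,e]
After op 8 (rotate(-3)): offset=4, physical=[A,e,C,g,l], logical=[l,A,e,C,g]
After op 9 (replace(3, 'g')): offset=4, physical=[A,e,g,g,l], logical=[l,A,e,g,g]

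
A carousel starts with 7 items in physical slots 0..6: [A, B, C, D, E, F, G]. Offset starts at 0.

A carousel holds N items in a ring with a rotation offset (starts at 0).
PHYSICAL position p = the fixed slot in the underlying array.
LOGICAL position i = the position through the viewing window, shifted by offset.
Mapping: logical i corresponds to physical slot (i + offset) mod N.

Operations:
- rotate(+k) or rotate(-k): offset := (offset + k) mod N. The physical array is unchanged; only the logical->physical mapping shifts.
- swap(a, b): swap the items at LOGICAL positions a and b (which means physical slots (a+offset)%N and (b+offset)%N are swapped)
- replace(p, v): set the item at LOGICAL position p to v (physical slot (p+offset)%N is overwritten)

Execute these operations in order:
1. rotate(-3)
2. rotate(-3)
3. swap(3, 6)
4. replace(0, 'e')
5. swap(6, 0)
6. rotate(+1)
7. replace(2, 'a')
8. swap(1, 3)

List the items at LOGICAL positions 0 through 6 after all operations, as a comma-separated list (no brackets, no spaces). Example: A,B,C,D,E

Answer: C,F,a,D,G,e,E

Derivation:
After op 1 (rotate(-3)): offset=4, physical=[A,B,C,D,E,F,G], logical=[E,F,G,A,B,C,D]
After op 2 (rotate(-3)): offset=1, physical=[A,B,C,D,E,F,G], logical=[B,C,D,E,F,G,A]
After op 3 (swap(3, 6)): offset=1, physical=[E,B,C,D,A,F,G], logical=[B,C,D,A,F,G,E]
After op 4 (replace(0, 'e')): offset=1, physical=[E,e,C,D,A,F,G], logical=[e,C,D,A,F,G,E]
After op 5 (swap(6, 0)): offset=1, physical=[e,E,C,D,A,F,G], logical=[E,C,D,A,F,G,e]
After op 6 (rotate(+1)): offset=2, physical=[e,E,C,D,A,F,G], logical=[C,D,A,F,G,e,E]
After op 7 (replace(2, 'a')): offset=2, physical=[e,E,C,D,a,F,G], logical=[C,D,a,F,G,e,E]
After op 8 (swap(1, 3)): offset=2, physical=[e,E,C,F,a,D,G], logical=[C,F,a,D,G,e,E]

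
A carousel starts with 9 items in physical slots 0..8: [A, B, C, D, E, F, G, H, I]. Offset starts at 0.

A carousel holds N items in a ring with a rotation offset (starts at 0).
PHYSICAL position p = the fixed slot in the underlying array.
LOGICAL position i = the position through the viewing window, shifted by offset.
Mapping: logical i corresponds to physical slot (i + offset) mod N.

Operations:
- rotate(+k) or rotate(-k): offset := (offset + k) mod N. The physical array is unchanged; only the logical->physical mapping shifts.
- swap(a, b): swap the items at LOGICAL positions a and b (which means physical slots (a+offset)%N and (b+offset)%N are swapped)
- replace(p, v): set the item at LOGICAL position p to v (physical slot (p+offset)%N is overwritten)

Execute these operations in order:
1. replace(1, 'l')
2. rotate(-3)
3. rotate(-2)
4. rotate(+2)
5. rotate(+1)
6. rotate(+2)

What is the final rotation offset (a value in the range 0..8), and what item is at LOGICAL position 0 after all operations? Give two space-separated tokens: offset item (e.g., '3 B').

After op 1 (replace(1, 'l')): offset=0, physical=[A,l,C,D,E,F,G,H,I], logical=[A,l,C,D,E,F,G,H,I]
After op 2 (rotate(-3)): offset=6, physical=[A,l,C,D,E,F,G,H,I], logical=[G,H,I,A,l,C,D,E,F]
After op 3 (rotate(-2)): offset=4, physical=[A,l,C,D,E,F,G,H,I], logical=[E,F,G,H,I,A,l,C,D]
After op 4 (rotate(+2)): offset=6, physical=[A,l,C,D,E,F,G,H,I], logical=[G,H,I,A,l,C,D,E,F]
After op 5 (rotate(+1)): offset=7, physical=[A,l,C,D,E,F,G,H,I], logical=[H,I,A,l,C,D,E,F,G]
After op 6 (rotate(+2)): offset=0, physical=[A,l,C,D,E,F,G,H,I], logical=[A,l,C,D,E,F,G,H,I]

Answer: 0 A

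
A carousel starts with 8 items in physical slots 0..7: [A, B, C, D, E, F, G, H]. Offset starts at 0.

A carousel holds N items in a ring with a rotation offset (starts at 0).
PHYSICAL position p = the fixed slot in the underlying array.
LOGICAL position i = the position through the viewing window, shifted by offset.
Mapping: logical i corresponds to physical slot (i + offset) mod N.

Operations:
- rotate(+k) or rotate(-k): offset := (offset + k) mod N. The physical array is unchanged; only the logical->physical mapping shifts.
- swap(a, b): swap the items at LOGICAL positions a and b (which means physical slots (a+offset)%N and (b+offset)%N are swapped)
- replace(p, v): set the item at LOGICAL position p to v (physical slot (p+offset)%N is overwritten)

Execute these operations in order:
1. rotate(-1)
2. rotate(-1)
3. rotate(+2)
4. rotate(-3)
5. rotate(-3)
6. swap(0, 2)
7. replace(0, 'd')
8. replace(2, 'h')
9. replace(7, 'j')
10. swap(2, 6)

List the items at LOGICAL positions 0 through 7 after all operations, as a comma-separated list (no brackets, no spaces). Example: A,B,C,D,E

After op 1 (rotate(-1)): offset=7, physical=[A,B,C,D,E,F,G,H], logical=[H,A,B,C,D,E,F,G]
After op 2 (rotate(-1)): offset=6, physical=[A,B,C,D,E,F,G,H], logical=[G,H,A,B,C,D,E,F]
After op 3 (rotate(+2)): offset=0, physical=[A,B,C,D,E,F,G,H], logical=[A,B,C,D,E,F,G,H]
After op 4 (rotate(-3)): offset=5, physical=[A,B,C,D,E,F,G,H], logical=[F,G,H,A,B,C,D,E]
After op 5 (rotate(-3)): offset=2, physical=[A,B,C,D,E,F,G,H], logical=[C,D,E,F,G,H,A,B]
After op 6 (swap(0, 2)): offset=2, physical=[A,B,E,D,C,F,G,H], logical=[E,D,C,F,G,H,A,B]
After op 7 (replace(0, 'd')): offset=2, physical=[A,B,d,D,C,F,G,H], logical=[d,D,C,F,G,H,A,B]
After op 8 (replace(2, 'h')): offset=2, physical=[A,B,d,D,h,F,G,H], logical=[d,D,h,F,G,H,A,B]
After op 9 (replace(7, 'j')): offset=2, physical=[A,j,d,D,h,F,G,H], logical=[d,D,h,F,G,H,A,j]
After op 10 (swap(2, 6)): offset=2, physical=[h,j,d,D,A,F,G,H], logical=[d,D,A,F,G,H,h,j]

Answer: d,D,A,F,G,H,h,j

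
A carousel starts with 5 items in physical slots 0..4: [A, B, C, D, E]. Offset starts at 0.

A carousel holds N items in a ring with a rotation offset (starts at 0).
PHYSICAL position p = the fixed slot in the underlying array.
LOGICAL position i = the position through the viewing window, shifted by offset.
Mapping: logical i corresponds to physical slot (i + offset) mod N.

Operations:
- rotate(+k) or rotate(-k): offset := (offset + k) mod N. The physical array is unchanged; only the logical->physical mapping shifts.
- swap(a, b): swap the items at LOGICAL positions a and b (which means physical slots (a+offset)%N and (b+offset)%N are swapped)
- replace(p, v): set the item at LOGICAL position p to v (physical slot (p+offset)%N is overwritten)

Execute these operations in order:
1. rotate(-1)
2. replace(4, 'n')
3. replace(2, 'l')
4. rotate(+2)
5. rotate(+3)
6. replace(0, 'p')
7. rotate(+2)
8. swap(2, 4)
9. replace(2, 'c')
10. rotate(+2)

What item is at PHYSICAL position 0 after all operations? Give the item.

After op 1 (rotate(-1)): offset=4, physical=[A,B,C,D,E], logical=[E,A,B,C,D]
After op 2 (replace(4, 'n')): offset=4, physical=[A,B,C,n,E], logical=[E,A,B,C,n]
After op 3 (replace(2, 'l')): offset=4, physical=[A,l,C,n,E], logical=[E,A,l,C,n]
After op 4 (rotate(+2)): offset=1, physical=[A,l,C,n,E], logical=[l,C,n,E,A]
After op 5 (rotate(+3)): offset=4, physical=[A,l,C,n,E], logical=[E,A,l,C,n]
After op 6 (replace(0, 'p')): offset=4, physical=[A,l,C,n,p], logical=[p,A,l,C,n]
After op 7 (rotate(+2)): offset=1, physical=[A,l,C,n,p], logical=[l,C,n,p,A]
After op 8 (swap(2, 4)): offset=1, physical=[n,l,C,A,p], logical=[l,C,A,p,n]
After op 9 (replace(2, 'c')): offset=1, physical=[n,l,C,c,p], logical=[l,C,c,p,n]
After op 10 (rotate(+2)): offset=3, physical=[n,l,C,c,p], logical=[c,p,n,l,C]

Answer: n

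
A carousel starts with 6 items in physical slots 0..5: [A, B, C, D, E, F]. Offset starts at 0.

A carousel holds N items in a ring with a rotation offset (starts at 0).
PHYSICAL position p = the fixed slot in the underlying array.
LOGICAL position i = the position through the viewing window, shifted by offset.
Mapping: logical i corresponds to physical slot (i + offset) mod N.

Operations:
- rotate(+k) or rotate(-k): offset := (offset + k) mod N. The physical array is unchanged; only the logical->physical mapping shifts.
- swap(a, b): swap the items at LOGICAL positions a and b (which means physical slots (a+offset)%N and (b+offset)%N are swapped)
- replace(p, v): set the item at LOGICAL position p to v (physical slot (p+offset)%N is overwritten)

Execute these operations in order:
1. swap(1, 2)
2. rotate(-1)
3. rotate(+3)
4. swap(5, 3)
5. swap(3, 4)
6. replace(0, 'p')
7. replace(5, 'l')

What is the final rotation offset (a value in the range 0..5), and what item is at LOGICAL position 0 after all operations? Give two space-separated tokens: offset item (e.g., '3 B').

Answer: 2 p

Derivation:
After op 1 (swap(1, 2)): offset=0, physical=[A,C,B,D,E,F], logical=[A,C,B,D,E,F]
After op 2 (rotate(-1)): offset=5, physical=[A,C,B,D,E,F], logical=[F,A,C,B,D,E]
After op 3 (rotate(+3)): offset=2, physical=[A,C,B,D,E,F], logical=[B,D,E,F,A,C]
After op 4 (swap(5, 3)): offset=2, physical=[A,F,B,D,E,C], logical=[B,D,E,C,A,F]
After op 5 (swap(3, 4)): offset=2, physical=[C,F,B,D,E,A], logical=[B,D,E,A,C,F]
After op 6 (replace(0, 'p')): offset=2, physical=[C,F,p,D,E,A], logical=[p,D,E,A,C,F]
After op 7 (replace(5, 'l')): offset=2, physical=[C,l,p,D,E,A], logical=[p,D,E,A,C,l]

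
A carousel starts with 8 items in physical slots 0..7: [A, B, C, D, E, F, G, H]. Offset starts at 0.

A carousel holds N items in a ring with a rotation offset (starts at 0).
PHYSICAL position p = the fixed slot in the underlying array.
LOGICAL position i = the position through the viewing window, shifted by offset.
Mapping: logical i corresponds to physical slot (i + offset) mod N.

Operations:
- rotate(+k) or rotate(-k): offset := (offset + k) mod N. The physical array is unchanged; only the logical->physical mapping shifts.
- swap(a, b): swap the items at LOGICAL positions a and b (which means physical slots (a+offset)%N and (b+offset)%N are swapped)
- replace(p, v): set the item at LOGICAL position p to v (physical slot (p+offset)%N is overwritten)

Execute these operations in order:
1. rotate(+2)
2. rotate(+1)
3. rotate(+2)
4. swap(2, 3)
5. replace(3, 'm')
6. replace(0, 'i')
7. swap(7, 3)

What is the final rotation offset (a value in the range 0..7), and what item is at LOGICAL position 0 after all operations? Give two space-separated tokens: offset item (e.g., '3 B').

After op 1 (rotate(+2)): offset=2, physical=[A,B,C,D,E,F,G,H], logical=[C,D,E,F,G,H,A,B]
After op 2 (rotate(+1)): offset=3, physical=[A,B,C,D,E,F,G,H], logical=[D,E,F,G,H,A,B,C]
After op 3 (rotate(+2)): offset=5, physical=[A,B,C,D,E,F,G,H], logical=[F,G,H,A,B,C,D,E]
After op 4 (swap(2, 3)): offset=5, physical=[H,B,C,D,E,F,G,A], logical=[F,G,A,H,B,C,D,E]
After op 5 (replace(3, 'm')): offset=5, physical=[m,B,C,D,E,F,G,A], logical=[F,G,A,m,B,C,D,E]
After op 6 (replace(0, 'i')): offset=5, physical=[m,B,C,D,E,i,G,A], logical=[i,G,A,m,B,C,D,E]
After op 7 (swap(7, 3)): offset=5, physical=[E,B,C,D,m,i,G,A], logical=[i,G,A,E,B,C,D,m]

Answer: 5 i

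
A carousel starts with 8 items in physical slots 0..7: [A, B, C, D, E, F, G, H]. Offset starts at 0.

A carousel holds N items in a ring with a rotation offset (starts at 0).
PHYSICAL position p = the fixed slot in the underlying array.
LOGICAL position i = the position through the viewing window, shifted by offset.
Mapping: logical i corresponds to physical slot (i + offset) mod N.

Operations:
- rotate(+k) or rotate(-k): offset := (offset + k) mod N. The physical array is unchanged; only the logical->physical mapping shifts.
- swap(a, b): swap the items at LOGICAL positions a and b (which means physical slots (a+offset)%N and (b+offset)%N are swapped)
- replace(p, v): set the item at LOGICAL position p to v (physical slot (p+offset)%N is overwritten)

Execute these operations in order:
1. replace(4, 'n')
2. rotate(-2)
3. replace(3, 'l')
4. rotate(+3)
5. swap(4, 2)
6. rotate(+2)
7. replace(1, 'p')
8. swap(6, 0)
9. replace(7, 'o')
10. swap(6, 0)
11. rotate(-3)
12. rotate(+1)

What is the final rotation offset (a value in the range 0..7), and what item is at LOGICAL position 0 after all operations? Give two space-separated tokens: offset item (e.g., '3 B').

After op 1 (replace(4, 'n')): offset=0, physical=[A,B,C,D,n,F,G,H], logical=[A,B,C,D,n,F,G,H]
After op 2 (rotate(-2)): offset=6, physical=[A,B,C,D,n,F,G,H], logical=[G,H,A,B,C,D,n,F]
After op 3 (replace(3, 'l')): offset=6, physical=[A,l,C,D,n,F,G,H], logical=[G,H,A,l,C,D,n,F]
After op 4 (rotate(+3)): offset=1, physical=[A,l,C,D,n,F,G,H], logical=[l,C,D,n,F,G,H,A]
After op 5 (swap(4, 2)): offset=1, physical=[A,l,C,F,n,D,G,H], logical=[l,C,F,n,D,G,H,A]
After op 6 (rotate(+2)): offset=3, physical=[A,l,C,F,n,D,G,H], logical=[F,n,D,G,H,A,l,C]
After op 7 (replace(1, 'p')): offset=3, physical=[A,l,C,F,p,D,G,H], logical=[F,p,D,G,H,A,l,C]
After op 8 (swap(6, 0)): offset=3, physical=[A,F,C,l,p,D,G,H], logical=[l,p,D,G,H,A,F,C]
After op 9 (replace(7, 'o')): offset=3, physical=[A,F,o,l,p,D,G,H], logical=[l,p,D,G,H,A,F,o]
After op 10 (swap(6, 0)): offset=3, physical=[A,l,o,F,p,D,G,H], logical=[F,p,D,G,H,A,l,o]
After op 11 (rotate(-3)): offset=0, physical=[A,l,o,F,p,D,G,H], logical=[A,l,o,F,p,D,G,H]
After op 12 (rotate(+1)): offset=1, physical=[A,l,o,F,p,D,G,H], logical=[l,o,F,p,D,G,H,A]

Answer: 1 l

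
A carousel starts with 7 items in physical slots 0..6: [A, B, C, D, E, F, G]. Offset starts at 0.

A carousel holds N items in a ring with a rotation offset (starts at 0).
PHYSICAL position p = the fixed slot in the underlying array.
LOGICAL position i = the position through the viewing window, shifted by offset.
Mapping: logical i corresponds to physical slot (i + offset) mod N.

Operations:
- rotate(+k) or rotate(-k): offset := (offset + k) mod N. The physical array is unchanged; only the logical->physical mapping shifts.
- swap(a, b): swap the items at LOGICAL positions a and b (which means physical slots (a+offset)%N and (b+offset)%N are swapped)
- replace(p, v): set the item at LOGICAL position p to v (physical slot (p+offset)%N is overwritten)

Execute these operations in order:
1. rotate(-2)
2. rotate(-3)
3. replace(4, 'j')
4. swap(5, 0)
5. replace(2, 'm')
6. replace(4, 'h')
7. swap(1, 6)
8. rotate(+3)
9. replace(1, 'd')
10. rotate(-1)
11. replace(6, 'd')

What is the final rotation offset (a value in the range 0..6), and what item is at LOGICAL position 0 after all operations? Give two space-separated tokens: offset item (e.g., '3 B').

After op 1 (rotate(-2)): offset=5, physical=[A,B,C,D,E,F,G], logical=[F,G,A,B,C,D,E]
After op 2 (rotate(-3)): offset=2, physical=[A,B,C,D,E,F,G], logical=[C,D,E,F,G,A,B]
After op 3 (replace(4, 'j')): offset=2, physical=[A,B,C,D,E,F,j], logical=[C,D,E,F,j,A,B]
After op 4 (swap(5, 0)): offset=2, physical=[C,B,A,D,E,F,j], logical=[A,D,E,F,j,C,B]
After op 5 (replace(2, 'm')): offset=2, physical=[C,B,A,D,m,F,j], logical=[A,D,m,F,j,C,B]
After op 6 (replace(4, 'h')): offset=2, physical=[C,B,A,D,m,F,h], logical=[A,D,m,F,h,C,B]
After op 7 (swap(1, 6)): offset=2, physical=[C,D,A,B,m,F,h], logical=[A,B,m,F,h,C,D]
After op 8 (rotate(+3)): offset=5, physical=[C,D,A,B,m,F,h], logical=[F,h,C,D,A,B,m]
After op 9 (replace(1, 'd')): offset=5, physical=[C,D,A,B,m,F,d], logical=[F,d,C,D,A,B,m]
After op 10 (rotate(-1)): offset=4, physical=[C,D,A,B,m,F,d], logical=[m,F,d,C,D,A,B]
After op 11 (replace(6, 'd')): offset=4, physical=[C,D,A,d,m,F,d], logical=[m,F,d,C,D,A,d]

Answer: 4 m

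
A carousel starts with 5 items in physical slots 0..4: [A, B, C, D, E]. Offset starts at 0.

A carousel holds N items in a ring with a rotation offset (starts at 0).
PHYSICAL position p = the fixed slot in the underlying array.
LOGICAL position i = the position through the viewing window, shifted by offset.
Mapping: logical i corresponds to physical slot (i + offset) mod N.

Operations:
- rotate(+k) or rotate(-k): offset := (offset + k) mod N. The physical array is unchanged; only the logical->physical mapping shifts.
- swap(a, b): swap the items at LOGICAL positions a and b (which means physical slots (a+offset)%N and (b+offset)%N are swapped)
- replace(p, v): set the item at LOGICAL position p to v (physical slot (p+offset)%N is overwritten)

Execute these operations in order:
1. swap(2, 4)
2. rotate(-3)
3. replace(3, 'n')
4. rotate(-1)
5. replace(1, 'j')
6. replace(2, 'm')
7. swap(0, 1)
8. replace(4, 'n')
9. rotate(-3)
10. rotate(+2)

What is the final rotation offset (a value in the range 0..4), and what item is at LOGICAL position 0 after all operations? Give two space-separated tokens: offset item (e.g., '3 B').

After op 1 (swap(2, 4)): offset=0, physical=[A,B,E,D,C], logical=[A,B,E,D,C]
After op 2 (rotate(-3)): offset=2, physical=[A,B,E,D,C], logical=[E,D,C,A,B]
After op 3 (replace(3, 'n')): offset=2, physical=[n,B,E,D,C], logical=[E,D,C,n,B]
After op 4 (rotate(-1)): offset=1, physical=[n,B,E,D,C], logical=[B,E,D,C,n]
After op 5 (replace(1, 'j')): offset=1, physical=[n,B,j,D,C], logical=[B,j,D,C,n]
After op 6 (replace(2, 'm')): offset=1, physical=[n,B,j,m,C], logical=[B,j,m,C,n]
After op 7 (swap(0, 1)): offset=1, physical=[n,j,B,m,C], logical=[j,B,m,C,n]
After op 8 (replace(4, 'n')): offset=1, physical=[n,j,B,m,C], logical=[j,B,m,C,n]
After op 9 (rotate(-3)): offset=3, physical=[n,j,B,m,C], logical=[m,C,n,j,B]
After op 10 (rotate(+2)): offset=0, physical=[n,j,B,m,C], logical=[n,j,B,m,C]

Answer: 0 n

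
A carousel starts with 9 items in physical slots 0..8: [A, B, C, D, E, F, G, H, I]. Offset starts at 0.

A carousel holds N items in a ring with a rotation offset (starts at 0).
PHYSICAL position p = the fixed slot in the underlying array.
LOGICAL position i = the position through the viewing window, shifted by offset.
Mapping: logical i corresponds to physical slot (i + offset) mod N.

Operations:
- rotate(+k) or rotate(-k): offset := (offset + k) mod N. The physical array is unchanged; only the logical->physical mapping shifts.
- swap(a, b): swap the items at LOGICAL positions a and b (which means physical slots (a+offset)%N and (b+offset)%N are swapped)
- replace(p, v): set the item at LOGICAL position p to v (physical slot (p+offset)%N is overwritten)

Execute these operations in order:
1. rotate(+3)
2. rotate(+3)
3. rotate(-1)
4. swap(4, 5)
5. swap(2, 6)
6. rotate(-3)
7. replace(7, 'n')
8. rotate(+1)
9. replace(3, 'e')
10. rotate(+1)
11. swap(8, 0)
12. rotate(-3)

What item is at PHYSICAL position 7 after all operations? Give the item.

After op 1 (rotate(+3)): offset=3, physical=[A,B,C,D,E,F,G,H,I], logical=[D,E,F,G,H,I,A,B,C]
After op 2 (rotate(+3)): offset=6, physical=[A,B,C,D,E,F,G,H,I], logical=[G,H,I,A,B,C,D,E,F]
After op 3 (rotate(-1)): offset=5, physical=[A,B,C,D,E,F,G,H,I], logical=[F,G,H,I,A,B,C,D,E]
After op 4 (swap(4, 5)): offset=5, physical=[B,A,C,D,E,F,G,H,I], logical=[F,G,H,I,B,A,C,D,E]
After op 5 (swap(2, 6)): offset=5, physical=[B,A,H,D,E,F,G,C,I], logical=[F,G,C,I,B,A,H,D,E]
After op 6 (rotate(-3)): offset=2, physical=[B,A,H,D,E,F,G,C,I], logical=[H,D,E,F,G,C,I,B,A]
After op 7 (replace(7, 'n')): offset=2, physical=[n,A,H,D,E,F,G,C,I], logical=[H,D,E,F,G,C,I,n,A]
After op 8 (rotate(+1)): offset=3, physical=[n,A,H,D,E,F,G,C,I], logical=[D,E,F,G,C,I,n,A,H]
After op 9 (replace(3, 'e')): offset=3, physical=[n,A,H,D,E,F,e,C,I], logical=[D,E,F,e,C,I,n,A,H]
After op 10 (rotate(+1)): offset=4, physical=[n,A,H,D,E,F,e,C,I], logical=[E,F,e,C,I,n,A,H,D]
After op 11 (swap(8, 0)): offset=4, physical=[n,A,H,E,D,F,e,C,I], logical=[D,F,e,C,I,n,A,H,E]
After op 12 (rotate(-3)): offset=1, physical=[n,A,H,E,D,F,e,C,I], logical=[A,H,E,D,F,e,C,I,n]

Answer: C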